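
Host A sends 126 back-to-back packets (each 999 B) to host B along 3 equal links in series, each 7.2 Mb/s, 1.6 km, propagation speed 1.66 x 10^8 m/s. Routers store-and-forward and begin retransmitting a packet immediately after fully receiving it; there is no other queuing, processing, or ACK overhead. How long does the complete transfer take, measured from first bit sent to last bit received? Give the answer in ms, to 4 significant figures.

Per-hop transmission t_tx = L/R = 7992/7200000 = 1.11 ms.
Per-hop propagation t_prop = 1600/166000000 = 0.00963855 ms.
Pipeline fill: first packet needs 3·t_tx to clear all hops; remaining 125 packets each add one t_tx.
Total = (3+126-1)·t_tx + 3·t_prop = 128·1.11 + 3·0.00963855 = 142.1 ms.

142.1 ms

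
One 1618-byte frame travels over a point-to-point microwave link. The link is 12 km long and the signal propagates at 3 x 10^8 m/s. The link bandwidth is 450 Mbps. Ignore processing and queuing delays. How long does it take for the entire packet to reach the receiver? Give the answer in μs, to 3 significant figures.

68.8 μs

L = 1618 × 8 = 12944 bits.
Transmission delay = L/R = 12944 / 450000000 = 28.7644 μs.
Propagation delay = d/s = 12000 m / 300000000 m/s = 40 μs.
Total = 68.8 μs.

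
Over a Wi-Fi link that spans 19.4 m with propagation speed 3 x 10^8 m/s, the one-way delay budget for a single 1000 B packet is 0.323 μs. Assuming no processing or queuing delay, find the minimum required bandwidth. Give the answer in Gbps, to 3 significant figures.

31.0 Gbps

L = 8000 bits.
Propagation delay = 19.4 / 300000000 = 0.0646667 μs.
Transmission budget = 0.323 − 0.0646667 = 0.258333 μs.
R ≥ L / t_tx = 8000 bits / 2.58333e-07 s = 31.0 Gbps.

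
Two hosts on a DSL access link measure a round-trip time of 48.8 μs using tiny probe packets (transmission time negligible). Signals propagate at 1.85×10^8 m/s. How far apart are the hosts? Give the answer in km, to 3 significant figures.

4.51 km

One-way propagation = RTT/2 = 24.4 μs.
d = s × t = 185000000 × 2.44e-05 = 4.51 km.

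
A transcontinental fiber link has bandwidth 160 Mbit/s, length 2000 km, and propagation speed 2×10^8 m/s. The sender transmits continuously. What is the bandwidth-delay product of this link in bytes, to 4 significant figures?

200000 bytes

Propagation delay = 2000000 / 200000000 = 0.01 s.
BDP = R × t_prop = 160000000 × 0.01 = 1600000 bits.
In bytes: 1600000/8 = 200000 bytes.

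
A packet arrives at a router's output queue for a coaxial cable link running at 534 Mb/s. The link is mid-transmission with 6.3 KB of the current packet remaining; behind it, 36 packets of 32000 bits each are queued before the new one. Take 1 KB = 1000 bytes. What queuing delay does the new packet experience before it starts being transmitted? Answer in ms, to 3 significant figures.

2.25 ms

Each queued packet: L/R = 32000/534000000 = 0.0599251 ms.
36 queued → 2.1573 ms.
Plus remaining 50400 bits of current packet: 0.094382 ms.
Queuing delay = 2.25 ms.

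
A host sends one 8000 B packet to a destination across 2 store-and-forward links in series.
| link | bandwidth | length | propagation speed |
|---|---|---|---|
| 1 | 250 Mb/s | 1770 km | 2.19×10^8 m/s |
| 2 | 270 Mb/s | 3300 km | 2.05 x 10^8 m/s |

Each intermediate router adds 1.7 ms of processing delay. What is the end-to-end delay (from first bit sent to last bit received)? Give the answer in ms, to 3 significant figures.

26.4 ms

L = 8000 × 8 = 64000 bits.
Transmission delays (L/R per hop): 0.256, 0.237037 ms; sum = 0.493037 ms.
Propagation delays (d/s per hop): 8.08219, 16.0976 ms; sum = 24.1798 ms.
Processing at 1 router(s): 1 × 1.7 ms = 1.7 ms.
End-to-end = 26.4 ms.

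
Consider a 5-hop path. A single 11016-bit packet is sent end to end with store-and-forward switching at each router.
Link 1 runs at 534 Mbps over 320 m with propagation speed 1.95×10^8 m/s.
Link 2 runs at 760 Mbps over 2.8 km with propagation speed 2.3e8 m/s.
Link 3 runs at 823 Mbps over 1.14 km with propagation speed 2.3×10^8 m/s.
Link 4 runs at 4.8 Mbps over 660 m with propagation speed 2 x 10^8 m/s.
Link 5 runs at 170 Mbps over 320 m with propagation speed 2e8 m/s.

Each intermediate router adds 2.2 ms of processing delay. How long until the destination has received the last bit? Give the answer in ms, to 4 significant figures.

11.23 ms

Transmission delays (L/R per hop): 0.0206292, 0.0144947, 0.0133852, 2.295, 0.0648 ms; sum = 2.40831 ms.
Propagation delays (d/s per hop): 0.00164103, 0.0121739, 0.00495652, 0.0033, 0.0016 ms; sum = 0.0236715 ms.
Processing at 4 router(s): 4 × 2.2 ms = 8.8 ms.
End-to-end = 11.23 ms.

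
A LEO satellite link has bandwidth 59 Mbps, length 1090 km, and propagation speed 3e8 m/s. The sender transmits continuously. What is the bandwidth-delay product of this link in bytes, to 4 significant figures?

Propagation delay = 1090000 / 300000000 = 0.00363333 s.
BDP = R × t_prop = 59000000 × 0.00363333 = 214367 bits.
In bytes: 214367/8 = 26800 bytes.

26800 bytes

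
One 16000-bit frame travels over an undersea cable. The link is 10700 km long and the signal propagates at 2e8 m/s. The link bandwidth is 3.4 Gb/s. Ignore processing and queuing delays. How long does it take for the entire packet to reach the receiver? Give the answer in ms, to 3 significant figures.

53.5 ms

Transmission delay = L/R = 16000 / 3400000000 = 0.00470588 ms.
Propagation delay = d/s = 10700000 m / 200000000 m/s = 53.5 ms.
Total = 53.5 ms.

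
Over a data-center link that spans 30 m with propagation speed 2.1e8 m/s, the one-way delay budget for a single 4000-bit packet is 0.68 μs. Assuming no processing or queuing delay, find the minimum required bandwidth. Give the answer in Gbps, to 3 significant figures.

7.45 Gbps

Propagation delay = 30 / 210000000 = 0.142857 μs.
Transmission budget = 0.68 − 0.142857 = 0.537143 μs.
R ≥ L / t_tx = 4000 bits / 5.37143e-07 s = 7.45 Gbps.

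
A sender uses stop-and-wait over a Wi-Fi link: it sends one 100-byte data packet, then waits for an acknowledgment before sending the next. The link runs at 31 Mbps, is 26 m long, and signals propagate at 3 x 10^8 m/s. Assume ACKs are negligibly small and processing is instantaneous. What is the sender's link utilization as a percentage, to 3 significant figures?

99.3 %

t_tx = L/R = 800/31000000 = 2.58065e-05 s.
t_prop = 26/300000000 = 8.66667e-08 s; RTT = 1.73333e-07 s.
Cycle = t_tx + RTT = 2.59798e-05 s.
Utilization = t_tx / cycle = 2.58065e-05/2.59798e-05 = 99.3 %.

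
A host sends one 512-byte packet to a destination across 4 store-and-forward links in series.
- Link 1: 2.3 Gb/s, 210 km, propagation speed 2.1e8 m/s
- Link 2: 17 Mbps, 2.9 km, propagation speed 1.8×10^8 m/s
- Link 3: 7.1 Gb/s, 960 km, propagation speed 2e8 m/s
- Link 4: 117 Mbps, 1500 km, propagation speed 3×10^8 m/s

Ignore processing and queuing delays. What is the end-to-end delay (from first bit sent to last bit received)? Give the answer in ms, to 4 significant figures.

11.09 ms

L = 512 × 8 = 4096 bits.
Transmission delays (L/R per hop): 0.00178087, 0.240941, 0.000576901, 0.0350085 ms; sum = 0.278307 ms.
Propagation delays (d/s per hop): 1, 0.0161111, 4.8, 5 ms; sum = 10.8161 ms.
End-to-end = 11.09 ms.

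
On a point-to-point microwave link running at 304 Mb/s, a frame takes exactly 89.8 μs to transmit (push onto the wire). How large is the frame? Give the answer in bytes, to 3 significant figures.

L = R × t_tx = 304000000 b/s × 8.98e-05 s = 27299.2 bits.
In bytes: 27299.2 / 8 = 3410 bytes.

3410 bytes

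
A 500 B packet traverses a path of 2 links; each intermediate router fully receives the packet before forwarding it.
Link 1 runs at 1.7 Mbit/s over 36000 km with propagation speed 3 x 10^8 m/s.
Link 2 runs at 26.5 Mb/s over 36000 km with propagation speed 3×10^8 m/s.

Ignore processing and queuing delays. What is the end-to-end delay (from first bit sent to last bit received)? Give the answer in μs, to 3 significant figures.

243000 μs

L = 500 × 8 = 4000 bits.
Transmission delays (L/R per hop): 2352.94, 150.943 μs; sum = 2503.88 μs.
Propagation delays (d/s per hop): 120000, 120000 μs; sum = 240000 μs.
End-to-end = 243000 μs.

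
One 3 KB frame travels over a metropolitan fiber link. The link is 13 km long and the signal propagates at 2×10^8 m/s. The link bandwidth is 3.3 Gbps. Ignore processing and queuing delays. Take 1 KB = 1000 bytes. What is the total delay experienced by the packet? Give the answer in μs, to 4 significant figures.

72.27 μs

L = 24000 bits.
Transmission delay = L/R = 24000 / 3300000000 = 7.27273 μs.
Propagation delay = d/s = 13000 m / 200000000 m/s = 65 μs.
Total = 72.27 μs.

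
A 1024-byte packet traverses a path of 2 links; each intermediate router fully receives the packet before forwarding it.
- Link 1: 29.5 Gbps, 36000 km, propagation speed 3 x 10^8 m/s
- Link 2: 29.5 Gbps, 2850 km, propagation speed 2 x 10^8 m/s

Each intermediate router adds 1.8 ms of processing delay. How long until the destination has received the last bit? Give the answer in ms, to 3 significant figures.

L = 1024 × 8 = 8192 bits.
Transmission delay per hop = L/R = 8192/29500000000 = 0.000277695 ms; 2 hops → 0.00055539 ms.
Propagation delays (d/s per hop): 120, 14.25 ms; sum = 134.25 ms.
Processing at 1 router(s): 1 × 1.8 ms = 1.8 ms.
End-to-end = 136 ms.

136 ms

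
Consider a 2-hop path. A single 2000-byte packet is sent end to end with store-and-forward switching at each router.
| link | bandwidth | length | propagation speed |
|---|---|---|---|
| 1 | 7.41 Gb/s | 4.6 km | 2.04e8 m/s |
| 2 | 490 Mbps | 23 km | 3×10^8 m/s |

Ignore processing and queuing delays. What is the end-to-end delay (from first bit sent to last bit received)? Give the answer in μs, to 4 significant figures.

134.0 μs

L = 2000 × 8 = 16000 bits.
Transmission delays (L/R per hop): 2.15924, 32.6531 μs; sum = 34.8123 μs.
Propagation delays (d/s per hop): 22.549, 76.6667 μs; sum = 99.2157 μs.
End-to-end = 134.0 μs.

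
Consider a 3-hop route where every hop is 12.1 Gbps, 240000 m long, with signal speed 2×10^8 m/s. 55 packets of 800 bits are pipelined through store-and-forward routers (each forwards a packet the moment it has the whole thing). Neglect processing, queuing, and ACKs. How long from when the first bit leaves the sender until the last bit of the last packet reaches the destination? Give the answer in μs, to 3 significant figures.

Per-hop transmission t_tx = L/R = 800/12100000000 = 0.0661157 μs.
Per-hop propagation t_prop = 240000/200000000 = 1200 μs.
Pipeline fill: first packet needs 3·t_tx to clear all hops; remaining 54 packets each add one t_tx.
Total = (3+55-1)·t_tx + 3·t_prop = 57·0.0661157 + 3·1200 = 3600 μs.

3600 μs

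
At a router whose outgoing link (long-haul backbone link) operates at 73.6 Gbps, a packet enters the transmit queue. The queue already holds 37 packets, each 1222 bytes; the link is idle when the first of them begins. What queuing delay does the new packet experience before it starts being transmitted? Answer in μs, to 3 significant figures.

Each queued packet: L/R = 9776/73600000000 = 0.132826 μs.
37 queued → 4.91457 μs.
Queuing delay = 4.91 μs.

4.91 μs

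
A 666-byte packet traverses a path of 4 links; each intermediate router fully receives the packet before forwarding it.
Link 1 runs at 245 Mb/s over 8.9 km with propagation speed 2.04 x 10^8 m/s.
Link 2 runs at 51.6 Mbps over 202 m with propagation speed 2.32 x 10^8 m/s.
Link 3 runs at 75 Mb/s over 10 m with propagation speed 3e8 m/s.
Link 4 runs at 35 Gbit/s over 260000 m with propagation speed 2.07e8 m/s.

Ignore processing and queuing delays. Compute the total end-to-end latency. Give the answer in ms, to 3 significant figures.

L = 666 × 8 = 5328 bits.
Transmission delays (L/R per hop): 0.0217469, 0.103256, 0.07104, 0.000152229 ms; sum = 0.196195 ms.
Propagation delays (d/s per hop): 0.0436275, 0.00087069, 3.33333e-05, 1.25604 ms; sum = 1.30057 ms.
End-to-end = 1.50 ms.

1.50 ms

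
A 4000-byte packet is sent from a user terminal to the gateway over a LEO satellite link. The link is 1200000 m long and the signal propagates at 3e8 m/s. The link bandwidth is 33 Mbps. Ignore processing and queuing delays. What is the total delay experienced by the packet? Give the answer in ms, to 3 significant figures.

L = 4000 × 8 = 32000 bits.
Transmission delay = L/R = 32000 / 33000000 = 0.969697 ms.
Propagation delay = d/s = 1200000 m / 300000000 m/s = 4 ms.
Total = 4.97 ms.

4.97 ms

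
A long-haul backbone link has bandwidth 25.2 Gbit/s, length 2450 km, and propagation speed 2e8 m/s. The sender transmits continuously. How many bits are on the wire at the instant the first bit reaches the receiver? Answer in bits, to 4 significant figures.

308700000 bits

Propagation delay = 2450000 / 200000000 = 0.01225 s.
BDP = R × t_prop = 25200000000 × 0.01225 = 308700000 bits.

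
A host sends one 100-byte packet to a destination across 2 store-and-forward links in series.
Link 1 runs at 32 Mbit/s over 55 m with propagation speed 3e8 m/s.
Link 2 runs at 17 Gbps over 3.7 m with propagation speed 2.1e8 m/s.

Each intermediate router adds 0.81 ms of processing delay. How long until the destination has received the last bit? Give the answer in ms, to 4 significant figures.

L = 100 × 8 = 800 bits.
Transmission delays (L/R per hop): 0.025, 4.70588e-05 ms; sum = 0.0250471 ms.
Propagation delays (d/s per hop): 0.000183333, 1.7619e-05 ms; sum = 0.000200952 ms.
Processing at 1 router(s): 1 × 0.81 ms = 0.81 ms.
End-to-end = 0.8352 ms.

0.8352 ms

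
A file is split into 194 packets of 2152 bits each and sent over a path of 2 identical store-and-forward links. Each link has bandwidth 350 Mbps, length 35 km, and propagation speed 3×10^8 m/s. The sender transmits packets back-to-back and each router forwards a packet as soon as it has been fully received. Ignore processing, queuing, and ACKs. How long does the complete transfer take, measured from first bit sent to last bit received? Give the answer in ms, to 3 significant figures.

Per-hop transmission t_tx = L/R = 2152/350000000 = 0.00614857 ms.
Per-hop propagation t_prop = 35000/300000000 = 0.116667 ms.
Pipeline fill: first packet needs 2·t_tx to clear all hops; remaining 193 packets each add one t_tx.
Total = (2+194-1)·t_tx + 2·t_prop = 195·0.00614857 + 2·0.116667 = 1.43 ms.

1.43 ms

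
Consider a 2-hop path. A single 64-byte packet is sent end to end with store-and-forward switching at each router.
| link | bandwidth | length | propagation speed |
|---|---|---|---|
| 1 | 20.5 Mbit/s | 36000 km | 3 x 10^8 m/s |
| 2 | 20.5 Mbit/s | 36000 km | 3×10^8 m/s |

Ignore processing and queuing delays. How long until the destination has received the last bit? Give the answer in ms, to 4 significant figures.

240.0 ms

L = 64 × 8 = 512 bits.
Transmission delay per hop = L/R = 512/20500000 = 0.0249756 ms; 2 hops → 0.0499512 ms.
Propagation delays (d/s per hop): 120, 120 ms; sum = 240 ms.
End-to-end = 240.0 ms.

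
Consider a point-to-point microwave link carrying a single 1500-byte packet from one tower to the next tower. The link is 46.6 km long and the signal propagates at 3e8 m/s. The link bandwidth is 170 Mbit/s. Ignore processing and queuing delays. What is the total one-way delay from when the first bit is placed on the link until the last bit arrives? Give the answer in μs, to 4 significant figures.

225.9 μs

L = 1500 × 8 = 12000 bits.
Transmission delay = L/R = 12000 / 170000000 = 70.5882 μs.
Propagation delay = d/s = 46600 m / 300000000 m/s = 155.333 μs.
Total = 225.9 μs.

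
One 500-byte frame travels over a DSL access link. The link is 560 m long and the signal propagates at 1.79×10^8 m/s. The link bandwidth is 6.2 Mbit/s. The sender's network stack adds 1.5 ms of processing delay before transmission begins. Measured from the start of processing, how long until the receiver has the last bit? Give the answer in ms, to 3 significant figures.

2.15 ms

L = 500 × 8 = 4000 bits.
Transmission delay = L/R = 4000 / 6200000 = 0.645161 ms.
Propagation delay = d/s = 560 m / 179000000 m/s = 0.00312849 ms.
Plus processing delay 1.5 ms = 1.5 ms.
Total = 2.15 ms.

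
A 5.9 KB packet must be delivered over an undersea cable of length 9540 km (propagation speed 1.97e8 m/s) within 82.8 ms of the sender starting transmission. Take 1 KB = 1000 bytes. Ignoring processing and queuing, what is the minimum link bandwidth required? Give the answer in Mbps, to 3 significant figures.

L = 47200 bits.
Propagation delay = 9540000 / 197000000 = 48.4264 ms.
Transmission budget = 82.8 − 48.4264 = 34.3736 ms.
R ≥ L / t_tx = 47200 bits / 0.0343736 s = 1.37 Mbps.

1.37 Mbps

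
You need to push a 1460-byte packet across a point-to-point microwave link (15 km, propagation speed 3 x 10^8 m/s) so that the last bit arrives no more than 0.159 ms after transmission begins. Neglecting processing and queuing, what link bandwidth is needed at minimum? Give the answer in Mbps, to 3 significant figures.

107 Mbps

L = 11680 bits.
Propagation delay = 15000 / 300000000 = 0.05 ms.
Transmission budget = 0.159 − 0.05 = 0.109 ms.
R ≥ L / t_tx = 11680 bits / 0.000109 s = 107 Mbps.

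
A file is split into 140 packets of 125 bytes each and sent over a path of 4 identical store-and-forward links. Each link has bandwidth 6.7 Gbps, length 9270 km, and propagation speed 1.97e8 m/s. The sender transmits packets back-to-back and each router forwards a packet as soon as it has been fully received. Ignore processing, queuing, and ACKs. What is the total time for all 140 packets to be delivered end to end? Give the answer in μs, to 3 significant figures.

Per-hop transmission t_tx = L/R = 1000/6700000000 = 0.149254 μs.
Per-hop propagation t_prop = 9270000/197000000 = 47055.8 μs.
Pipeline fill: first packet needs 4·t_tx to clear all hops; remaining 139 packets each add one t_tx.
Total = (4+140-1)·t_tx + 4·t_prop = 143·0.149254 + 4·47055.8 = 188000 μs.

188000 μs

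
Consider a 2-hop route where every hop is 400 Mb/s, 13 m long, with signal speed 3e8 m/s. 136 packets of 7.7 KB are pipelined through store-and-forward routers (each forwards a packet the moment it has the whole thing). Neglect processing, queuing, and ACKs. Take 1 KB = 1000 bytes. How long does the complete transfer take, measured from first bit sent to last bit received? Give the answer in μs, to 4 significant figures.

Per-hop transmission t_tx = L/R = 61600/400000000 = 154 μs.
Per-hop propagation t_prop = 13/300000000 = 0.0433333 μs.
Pipeline fill: first packet needs 2·t_tx to clear all hops; remaining 135 packets each add one t_tx.
Total = (2+136-1)·t_tx + 2·t_prop = 137·154 + 2·0.0433333 = 21100 μs.

21100 μs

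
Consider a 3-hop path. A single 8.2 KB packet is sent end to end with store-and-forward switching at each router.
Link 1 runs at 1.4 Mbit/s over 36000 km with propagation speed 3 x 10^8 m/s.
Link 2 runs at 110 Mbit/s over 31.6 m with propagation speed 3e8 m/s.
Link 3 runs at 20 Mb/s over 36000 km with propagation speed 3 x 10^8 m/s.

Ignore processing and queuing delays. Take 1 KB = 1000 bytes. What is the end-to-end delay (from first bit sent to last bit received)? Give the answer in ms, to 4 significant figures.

290.7 ms

L = 65600 bits.
Transmission delays (L/R per hop): 46.8571, 0.596364, 3.28 ms; sum = 50.7335 ms.
Propagation delays (d/s per hop): 120, 0.000105333, 120 ms; sum = 240 ms.
End-to-end = 290.7 ms.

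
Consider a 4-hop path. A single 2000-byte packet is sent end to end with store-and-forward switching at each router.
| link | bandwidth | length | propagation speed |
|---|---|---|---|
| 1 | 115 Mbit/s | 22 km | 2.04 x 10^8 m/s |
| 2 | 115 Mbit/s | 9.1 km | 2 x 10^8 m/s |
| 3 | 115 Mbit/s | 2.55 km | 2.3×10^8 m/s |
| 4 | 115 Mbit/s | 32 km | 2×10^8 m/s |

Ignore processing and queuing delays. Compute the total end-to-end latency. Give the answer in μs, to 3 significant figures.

881 μs

L = 2000 × 8 = 16000 bits.
Transmission delay per hop = L/R = 16000/115000000 = 139.13 μs; 4 hops → 556.522 μs.
Propagation delays (d/s per hop): 107.843, 45.5, 11.087, 160 μs; sum = 324.43 μs.
End-to-end = 881 μs.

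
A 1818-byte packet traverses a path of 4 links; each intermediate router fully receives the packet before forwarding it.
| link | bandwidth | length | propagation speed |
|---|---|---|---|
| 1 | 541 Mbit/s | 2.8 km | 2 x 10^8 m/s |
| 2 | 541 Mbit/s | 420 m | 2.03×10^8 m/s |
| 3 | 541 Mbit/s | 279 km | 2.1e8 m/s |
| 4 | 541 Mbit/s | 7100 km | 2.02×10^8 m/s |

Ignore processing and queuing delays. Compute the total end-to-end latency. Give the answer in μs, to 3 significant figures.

L = 1818 × 8 = 14544 bits.
Transmission delay per hop = L/R = 14544/541000000 = 26.8835 μs; 4 hops → 107.534 μs.
Propagation delays (d/s per hop): 14, 2.06897, 1328.57, 35148.5 μs; sum = 36493.2 μs.
End-to-end = 36600 μs.

36600 μs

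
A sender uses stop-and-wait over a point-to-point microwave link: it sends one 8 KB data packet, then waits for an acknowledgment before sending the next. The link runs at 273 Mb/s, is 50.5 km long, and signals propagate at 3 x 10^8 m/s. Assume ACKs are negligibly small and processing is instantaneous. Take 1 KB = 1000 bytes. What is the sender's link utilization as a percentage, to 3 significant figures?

t_tx = L/R = 64000/273000000 = 0.000234432 s.
t_prop = 50500/300000000 = 0.000168333 s; RTT = 0.000336667 s.
Cycle = t_tx + RTT = 0.000571099 s.
Utilization = t_tx / cycle = 0.000234432/0.000571099 = 41.0 %.

41.0 %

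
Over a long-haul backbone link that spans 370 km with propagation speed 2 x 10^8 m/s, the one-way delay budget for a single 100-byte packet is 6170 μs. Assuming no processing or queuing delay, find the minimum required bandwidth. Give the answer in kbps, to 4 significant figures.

L = 800 bits.
Propagation delay = 370000 / 200000000 = 1850 μs.
Transmission budget = 6170 − 1850 = 4320 μs.
R ≥ L / t_tx = 800 bits / 0.00432 s = 185.2 kbps.

185.2 kbps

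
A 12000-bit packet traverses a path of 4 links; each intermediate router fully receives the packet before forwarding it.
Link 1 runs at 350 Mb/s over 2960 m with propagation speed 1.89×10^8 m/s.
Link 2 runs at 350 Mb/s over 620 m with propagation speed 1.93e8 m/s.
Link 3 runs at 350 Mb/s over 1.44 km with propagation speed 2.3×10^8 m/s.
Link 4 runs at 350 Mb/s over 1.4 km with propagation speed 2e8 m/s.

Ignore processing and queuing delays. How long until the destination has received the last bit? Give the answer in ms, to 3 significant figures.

0.169 ms

Transmission delay per hop = L/R = 12000/350000000 = 0.0342857 ms; 4 hops → 0.137143 ms.
Propagation delays (d/s per hop): 0.0156614, 0.00321244, 0.00626087, 0.007 ms; sum = 0.0321347 ms.
End-to-end = 0.169 ms.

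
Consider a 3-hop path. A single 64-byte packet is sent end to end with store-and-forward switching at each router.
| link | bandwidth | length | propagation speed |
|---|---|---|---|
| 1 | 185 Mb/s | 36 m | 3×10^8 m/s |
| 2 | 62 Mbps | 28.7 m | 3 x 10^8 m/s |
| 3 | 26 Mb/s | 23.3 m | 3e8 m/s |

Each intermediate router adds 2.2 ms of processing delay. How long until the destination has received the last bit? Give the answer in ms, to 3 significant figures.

L = 64 × 8 = 512 bits.
Transmission delays (L/R per hop): 0.00276757, 0.00825806, 0.0196923 ms; sum = 0.0307179 ms.
Propagation delays (d/s per hop): 0.00012, 9.56667e-05, 7.76667e-05 ms; sum = 0.000293333 ms.
Processing at 2 router(s): 2 × 2.2 ms = 4.4 ms.
End-to-end = 4.43 ms.

4.43 ms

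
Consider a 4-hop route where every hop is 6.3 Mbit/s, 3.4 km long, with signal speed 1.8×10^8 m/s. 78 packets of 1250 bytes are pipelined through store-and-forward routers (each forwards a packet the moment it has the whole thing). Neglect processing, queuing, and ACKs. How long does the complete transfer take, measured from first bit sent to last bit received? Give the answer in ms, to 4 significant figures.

Per-hop transmission t_tx = L/R = 10000/6300000 = 1.5873 ms.
Per-hop propagation t_prop = 3400/180000000 = 0.0188889 ms.
Pipeline fill: first packet needs 4·t_tx to clear all hops; remaining 77 packets each add one t_tx.
Total = (4+78-1)·t_tx + 4·t_prop = 81·1.5873 + 4·0.0188889 = 128.6 ms.

128.6 ms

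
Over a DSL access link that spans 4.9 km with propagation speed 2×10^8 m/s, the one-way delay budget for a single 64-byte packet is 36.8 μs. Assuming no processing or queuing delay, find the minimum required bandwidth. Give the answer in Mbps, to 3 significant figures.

41.6 Mbps

L = 512 bits.
Propagation delay = 4900 / 200000000 = 24.5 μs.
Transmission budget = 36.8 − 24.5 = 12.3 μs.
R ≥ L / t_tx = 512 bits / 1.23e-05 s = 41.6 Mbps.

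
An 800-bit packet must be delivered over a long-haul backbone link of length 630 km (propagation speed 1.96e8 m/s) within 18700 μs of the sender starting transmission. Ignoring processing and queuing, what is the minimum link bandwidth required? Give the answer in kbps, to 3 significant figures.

51.7 kbps

Propagation delay = 630000 / 196000000 = 3214.29 μs.
Transmission budget = 18700 − 3214.29 = 15485.7 μs.
R ≥ L / t_tx = 800 bits / 0.0154857 s = 51.7 kbps.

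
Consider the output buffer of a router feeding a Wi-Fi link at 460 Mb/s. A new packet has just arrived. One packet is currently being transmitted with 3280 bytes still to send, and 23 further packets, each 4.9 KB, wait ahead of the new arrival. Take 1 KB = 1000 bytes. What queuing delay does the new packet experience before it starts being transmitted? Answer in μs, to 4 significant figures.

Each queued packet: L/R = 39200/460000000 = 85.2174 μs.
23 queued → 1960 μs.
Plus remaining 26240 bits of current packet: 57.0435 μs.
Queuing delay = 2017 μs.

2017 μs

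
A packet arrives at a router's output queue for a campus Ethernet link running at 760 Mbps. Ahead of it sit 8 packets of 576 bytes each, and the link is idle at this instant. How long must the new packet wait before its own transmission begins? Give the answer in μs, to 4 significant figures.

Each queued packet: L/R = 4608/760000000 = 6.06316 μs.
8 queued → 48.5053 μs.
Queuing delay = 48.51 μs.

48.51 μs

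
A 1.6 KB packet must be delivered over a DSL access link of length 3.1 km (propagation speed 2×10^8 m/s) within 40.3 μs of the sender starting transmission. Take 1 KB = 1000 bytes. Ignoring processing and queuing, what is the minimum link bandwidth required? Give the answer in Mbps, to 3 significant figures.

516 Mbps

L = 12800 bits.
Propagation delay = 3100 / 200000000 = 15.5 μs.
Transmission budget = 40.3 − 15.5 = 24.8 μs.
R ≥ L / t_tx = 12800 bits / 2.48e-05 s = 516 Mbps.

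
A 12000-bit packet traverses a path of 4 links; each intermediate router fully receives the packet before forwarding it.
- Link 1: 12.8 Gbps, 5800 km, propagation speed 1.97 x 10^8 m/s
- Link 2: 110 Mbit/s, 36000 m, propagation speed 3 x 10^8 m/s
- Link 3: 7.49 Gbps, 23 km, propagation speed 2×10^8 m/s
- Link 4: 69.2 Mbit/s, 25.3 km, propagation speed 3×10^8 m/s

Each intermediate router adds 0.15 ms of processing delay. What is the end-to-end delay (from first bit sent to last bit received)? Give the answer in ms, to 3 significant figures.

30.5 ms

Transmission delays (L/R per hop): 0.0009375, 0.109091, 0.00160214, 0.17341 ms; sum = 0.285041 ms.
Propagation delays (d/s per hop): 29.4416, 0.12, 0.115, 0.0843333 ms; sum = 29.761 ms.
Processing at 3 router(s): 3 × 0.15 ms = 0.45 ms.
End-to-end = 30.5 ms.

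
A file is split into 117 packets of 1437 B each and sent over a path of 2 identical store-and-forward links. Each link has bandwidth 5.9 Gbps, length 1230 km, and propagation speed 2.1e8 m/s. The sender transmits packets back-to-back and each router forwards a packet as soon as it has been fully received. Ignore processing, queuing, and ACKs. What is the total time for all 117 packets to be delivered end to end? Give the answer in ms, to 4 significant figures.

11.94 ms

Per-hop transmission t_tx = L/R = 11496/5900000000 = 0.00194847 ms.
Per-hop propagation t_prop = 1230000/210000000 = 5.85714 ms.
Pipeline fill: first packet needs 2·t_tx to clear all hops; remaining 116 packets each add one t_tx.
Total = (2+117-1)·t_tx + 2·t_prop = 118·0.00194847 + 2·5.85714 = 11.94 ms.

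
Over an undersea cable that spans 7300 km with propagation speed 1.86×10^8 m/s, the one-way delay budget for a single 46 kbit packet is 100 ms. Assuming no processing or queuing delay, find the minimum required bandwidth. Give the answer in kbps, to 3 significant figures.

757 kbps

Propagation delay = 7300000 / 186000000 = 39.2473 ms.
Transmission budget = 100 − 39.2473 = 60.7527 ms.
R ≥ L / t_tx = 46000 bits / 0.0607527 s = 757 kbps.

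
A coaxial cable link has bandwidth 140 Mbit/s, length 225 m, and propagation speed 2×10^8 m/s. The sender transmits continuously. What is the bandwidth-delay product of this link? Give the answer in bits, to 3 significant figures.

158 bits

Propagation delay = 225 / 200000000 = 1.125e-06 s.
BDP = R × t_prop = 140000000 × 1.125e-06 = 157.5 bits.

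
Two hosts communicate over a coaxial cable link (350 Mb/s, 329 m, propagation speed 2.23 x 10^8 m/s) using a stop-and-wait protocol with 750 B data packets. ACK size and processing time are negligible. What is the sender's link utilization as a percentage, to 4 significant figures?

t_tx = L/R = 6000/350000000 = 1.71429e-05 s.
t_prop = 329/223000000 = 1.47534e-06 s; RTT = 2.95067e-06 s.
Cycle = t_tx + RTT = 2.00935e-05 s.
Utilization = t_tx / cycle = 1.71429e-05/2.00935e-05 = 85.32 %.

85.32 %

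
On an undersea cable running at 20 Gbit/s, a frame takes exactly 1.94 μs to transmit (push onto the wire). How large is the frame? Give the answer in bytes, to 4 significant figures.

L = R × t_tx = 20000000000 b/s × 1.94e-06 s = 38800 bits.
In bytes: 38800 / 8 = 4850 bytes.

4850 bytes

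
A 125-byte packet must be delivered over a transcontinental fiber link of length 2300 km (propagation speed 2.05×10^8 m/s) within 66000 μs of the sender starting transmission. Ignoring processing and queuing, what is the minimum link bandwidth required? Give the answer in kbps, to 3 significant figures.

L = 1000 bits.
Propagation delay = 2300000 / 2.05e+08 = 11219.5 μs.
Transmission budget = 66000 − 11219.5 = 54780.5 μs.
R ≥ L / t_tx = 1000 bits / 0.0547805 s = 18.3 kbps.

18.3 kbps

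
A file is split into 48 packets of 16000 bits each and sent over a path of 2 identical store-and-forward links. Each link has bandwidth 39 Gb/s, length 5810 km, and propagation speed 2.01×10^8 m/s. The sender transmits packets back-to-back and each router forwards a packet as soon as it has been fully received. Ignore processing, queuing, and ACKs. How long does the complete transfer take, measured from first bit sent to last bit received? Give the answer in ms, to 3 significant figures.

Per-hop transmission t_tx = L/R = 16000/39000000000 = 0.000410256 ms.
Per-hop propagation t_prop = 5810000/2.01e+08 = 28.9055 ms.
Pipeline fill: first packet needs 2·t_tx to clear all hops; remaining 47 packets each add one t_tx.
Total = (2+48-1)·t_tx + 2·t_prop = 49·0.000410256 + 2·28.9055 = 57.8 ms.

57.8 ms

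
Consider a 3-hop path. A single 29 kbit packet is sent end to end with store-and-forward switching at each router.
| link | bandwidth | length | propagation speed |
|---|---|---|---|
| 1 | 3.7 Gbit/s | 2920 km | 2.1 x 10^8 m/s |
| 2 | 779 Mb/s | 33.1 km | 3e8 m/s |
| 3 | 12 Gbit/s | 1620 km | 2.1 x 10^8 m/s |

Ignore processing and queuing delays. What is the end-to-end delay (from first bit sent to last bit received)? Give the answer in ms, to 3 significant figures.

L = 29000 bits.
Transmission delays (L/R per hop): 0.00783784, 0.0372272, 0.00241667 ms; sum = 0.0474817 ms.
Propagation delays (d/s per hop): 13.9048, 0.110333, 7.71429 ms; sum = 21.7294 ms.
End-to-end = 21.8 ms.

21.8 ms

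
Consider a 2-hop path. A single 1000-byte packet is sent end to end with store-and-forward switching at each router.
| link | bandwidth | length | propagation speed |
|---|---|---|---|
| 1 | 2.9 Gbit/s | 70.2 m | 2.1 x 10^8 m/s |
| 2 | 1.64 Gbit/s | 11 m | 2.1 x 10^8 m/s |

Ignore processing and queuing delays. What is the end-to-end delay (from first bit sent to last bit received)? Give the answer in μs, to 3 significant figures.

L = 1000 × 8 = 8000 bits.
Transmission delays (L/R per hop): 2.75862, 4.87805 μs; sum = 7.63667 μs.
Propagation delays (d/s per hop): 0.334286, 0.052381 μs; sum = 0.386667 μs.
End-to-end = 8.02 μs.

8.02 μs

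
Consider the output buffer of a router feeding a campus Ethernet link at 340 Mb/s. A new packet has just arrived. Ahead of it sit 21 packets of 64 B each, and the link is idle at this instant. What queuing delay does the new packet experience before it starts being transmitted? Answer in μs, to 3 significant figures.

Each queued packet: L/R = 512/340000000 = 1.50588 μs.
21 queued → 31.6235 μs.
Queuing delay = 31.6 μs.

31.6 μs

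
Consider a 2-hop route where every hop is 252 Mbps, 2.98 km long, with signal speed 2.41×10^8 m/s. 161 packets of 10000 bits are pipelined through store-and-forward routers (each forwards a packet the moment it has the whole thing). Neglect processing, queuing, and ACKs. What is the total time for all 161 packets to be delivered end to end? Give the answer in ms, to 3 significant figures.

Per-hop transmission t_tx = L/R = 10000/252000000 = 0.0396825 ms.
Per-hop propagation t_prop = 2980/241000000 = 0.0123651 ms.
Pipeline fill: first packet needs 2·t_tx to clear all hops; remaining 160 packets each add one t_tx.
Total = (2+161-1)·t_tx + 2·t_prop = 162·0.0396825 + 2·0.0123651 = 6.45 ms.

6.45 ms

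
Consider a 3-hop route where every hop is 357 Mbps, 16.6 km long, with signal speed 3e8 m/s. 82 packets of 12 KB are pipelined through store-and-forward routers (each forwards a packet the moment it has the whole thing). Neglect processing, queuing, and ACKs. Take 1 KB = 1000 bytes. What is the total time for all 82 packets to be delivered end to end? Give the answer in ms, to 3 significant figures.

Per-hop transmission t_tx = L/R = 96000/357000000 = 0.268908 ms.
Per-hop propagation t_prop = 16600/300000000 = 0.0553333 ms.
Pipeline fill: first packet needs 3·t_tx to clear all hops; remaining 81 packets each add one t_tx.
Total = (3+82-1)·t_tx + 3·t_prop = 84·0.268908 + 3·0.0553333 = 22.8 ms.

22.8 ms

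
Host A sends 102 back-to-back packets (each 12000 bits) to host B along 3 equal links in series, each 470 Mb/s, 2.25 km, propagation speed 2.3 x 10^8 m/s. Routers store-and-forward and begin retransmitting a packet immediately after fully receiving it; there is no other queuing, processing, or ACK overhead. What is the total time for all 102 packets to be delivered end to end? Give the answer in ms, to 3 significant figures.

2.68 ms

Per-hop transmission t_tx = L/R = 12000/470000000 = 0.0255319 ms.
Per-hop propagation t_prop = 2250/2.3e+08 = 0.00978261 ms.
Pipeline fill: first packet needs 3·t_tx to clear all hops; remaining 101 packets each add one t_tx.
Total = (3+102-1)·t_tx + 3·t_prop = 104·0.0255319 + 3·0.00978261 = 2.68 ms.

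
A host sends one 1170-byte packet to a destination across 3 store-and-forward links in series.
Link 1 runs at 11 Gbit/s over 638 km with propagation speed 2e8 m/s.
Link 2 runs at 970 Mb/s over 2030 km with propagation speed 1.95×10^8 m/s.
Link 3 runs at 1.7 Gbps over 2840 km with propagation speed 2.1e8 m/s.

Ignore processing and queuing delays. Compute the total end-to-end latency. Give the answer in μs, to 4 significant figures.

27140 μs

L = 1170 × 8 = 9360 bits.
Transmission delays (L/R per hop): 0.850909, 9.64948, 5.50588 μs; sum = 16.0063 μs.
Propagation delays (d/s per hop): 3190, 10410.3, 13523.8 μs; sum = 27124.1 μs.
End-to-end = 27140 μs.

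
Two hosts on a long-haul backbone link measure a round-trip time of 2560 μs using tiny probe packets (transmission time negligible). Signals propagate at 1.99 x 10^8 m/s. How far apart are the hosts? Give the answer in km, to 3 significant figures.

255 km

One-way propagation = RTT/2 = 1280 μs.
d = s × t = 199000000 × 0.00128 = 255 km.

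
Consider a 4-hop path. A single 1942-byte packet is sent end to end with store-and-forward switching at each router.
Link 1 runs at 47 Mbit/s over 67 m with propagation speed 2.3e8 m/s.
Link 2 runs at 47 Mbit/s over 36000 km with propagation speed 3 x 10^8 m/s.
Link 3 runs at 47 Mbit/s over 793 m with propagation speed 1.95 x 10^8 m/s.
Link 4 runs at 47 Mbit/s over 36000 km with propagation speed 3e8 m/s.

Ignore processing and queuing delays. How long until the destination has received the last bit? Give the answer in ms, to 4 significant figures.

L = 1942 × 8 = 15536 bits.
Transmission delay per hop = L/R = 15536/47000000 = 0.330553 ms; 4 hops → 1.32221 ms.
Propagation delays (d/s per hop): 0.000291304, 120, 0.00406667, 120 ms; sum = 240.004 ms.
End-to-end = 241.3 ms.

241.3 ms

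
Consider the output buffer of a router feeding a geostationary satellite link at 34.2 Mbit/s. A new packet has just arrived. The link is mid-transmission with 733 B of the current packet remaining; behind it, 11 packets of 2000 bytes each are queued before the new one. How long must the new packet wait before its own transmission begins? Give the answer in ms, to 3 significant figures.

5.32 ms

Each queued packet: L/R = 16000/34200000 = 0.467836 ms.
11 queued → 5.1462 ms.
Plus remaining 5864 bits of current packet: 0.171462 ms.
Queuing delay = 5.32 ms.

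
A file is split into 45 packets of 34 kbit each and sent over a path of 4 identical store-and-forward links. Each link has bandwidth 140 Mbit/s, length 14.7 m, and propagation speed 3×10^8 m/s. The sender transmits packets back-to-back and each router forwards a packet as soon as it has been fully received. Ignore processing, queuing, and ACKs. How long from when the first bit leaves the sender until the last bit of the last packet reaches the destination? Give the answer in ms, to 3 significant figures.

11.7 ms

Per-hop transmission t_tx = L/R = 34000/140000000 = 0.242857 ms.
Per-hop propagation t_prop = 14.7/300000000 = 4.9e-05 ms.
Pipeline fill: first packet needs 4·t_tx to clear all hops; remaining 44 packets each add one t_tx.
Total = (4+45-1)·t_tx + 4·t_prop = 48·0.242857 + 4·4.9e-05 = 11.7 ms.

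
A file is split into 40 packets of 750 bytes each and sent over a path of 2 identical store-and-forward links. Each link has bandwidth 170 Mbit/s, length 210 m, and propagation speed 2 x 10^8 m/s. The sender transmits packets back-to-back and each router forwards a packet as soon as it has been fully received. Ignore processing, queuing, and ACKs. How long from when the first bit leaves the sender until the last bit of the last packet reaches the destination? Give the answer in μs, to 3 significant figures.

1450 μs

Per-hop transmission t_tx = L/R = 6000/170000000 = 35.2941 μs.
Per-hop propagation t_prop = 210/200000000 = 1.05 μs.
Pipeline fill: first packet needs 2·t_tx to clear all hops; remaining 39 packets each add one t_tx.
Total = (2+40-1)·t_tx + 2·t_prop = 41·35.2941 + 2·1.05 = 1450 μs.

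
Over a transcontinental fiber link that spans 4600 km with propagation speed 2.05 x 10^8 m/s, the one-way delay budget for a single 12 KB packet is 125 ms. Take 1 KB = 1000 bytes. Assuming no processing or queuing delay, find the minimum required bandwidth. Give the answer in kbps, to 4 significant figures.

936.0 kbps

L = 96000 bits.
Propagation delay = 4600000 / 2.05e+08 = 22.439 ms.
Transmission budget = 125 − 22.439 = 102.561 ms.
R ≥ L / t_tx = 96000 bits / 0.102561 s = 936.0 kbps.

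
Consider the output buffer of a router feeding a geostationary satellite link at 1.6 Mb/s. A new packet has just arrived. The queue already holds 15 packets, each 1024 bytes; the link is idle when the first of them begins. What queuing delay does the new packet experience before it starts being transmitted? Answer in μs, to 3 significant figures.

76800 μs

Each queued packet: L/R = 8192/1600000 = 5120 μs.
15 queued → 76800 μs.
Queuing delay = 76800 μs.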